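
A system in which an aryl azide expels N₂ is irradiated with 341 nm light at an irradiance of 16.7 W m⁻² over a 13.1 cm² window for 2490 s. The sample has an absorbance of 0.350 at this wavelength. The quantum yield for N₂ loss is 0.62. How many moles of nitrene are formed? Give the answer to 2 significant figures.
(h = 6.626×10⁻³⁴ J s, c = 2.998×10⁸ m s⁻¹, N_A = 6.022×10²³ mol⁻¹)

Photon energy at 341 nm: hc/λ = (6.626×10⁻³⁴)(2.998×10⁸)/(341×10⁻⁹) = 5.825×10⁻¹⁹ J.
Energy delivered: (16.7 W m⁻²)(13.1×10⁻⁴ m²)(2490 s) = 54.47 J.
Photons incident: 54.47 / 5.825×10⁻¹⁹ = 9.351×10¹⁹, i.e. 9.351×10¹⁹/6.022×10²³ = 1.553×10⁻⁴ mol.
Fraction absorbed: 1 − 10^(−0.350) = 0.5533.
Photons absorbed: 0.5533 × 1.553×10⁻⁴ = 8.593×10⁻⁵ mol.
Product: Φ × n_abs = 0.62 × 8.593×10⁻⁵ = 5.328×10⁻⁵ mol.

5.3×10⁻⁵ mol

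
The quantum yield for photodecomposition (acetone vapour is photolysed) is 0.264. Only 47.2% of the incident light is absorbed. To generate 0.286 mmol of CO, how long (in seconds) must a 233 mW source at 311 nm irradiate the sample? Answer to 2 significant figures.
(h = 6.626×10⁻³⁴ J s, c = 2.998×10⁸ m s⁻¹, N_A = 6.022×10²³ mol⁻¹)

t ≈ 3800 s

Product: 0.286 mmol = 2.86×10⁻⁴ mol.
Photons that must be absorbed: 2.86×10⁻⁴ / 0.264 = 0.001083 mol.
Incident photons needed: 0.001083 / 0.472 = 0.002294 mol.
Photon energy: hc/λ = 6.387×10⁻¹⁹ J; per mole, 3.846×10⁵ J mol⁻¹.
Energy required: 0.002294 × 3.846×10⁵ = 882.3 J.
Time: 882.3 J / 0.233 W = 3800 s.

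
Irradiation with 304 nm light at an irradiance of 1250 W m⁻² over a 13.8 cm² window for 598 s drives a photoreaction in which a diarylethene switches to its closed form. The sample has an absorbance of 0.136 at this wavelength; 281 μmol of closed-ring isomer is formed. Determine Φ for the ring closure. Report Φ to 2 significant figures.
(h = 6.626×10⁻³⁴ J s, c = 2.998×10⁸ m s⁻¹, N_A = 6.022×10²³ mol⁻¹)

Product: 281 μmol = 2.81×10⁻⁴ mol.
Photon energy at 304 nm: hc/λ = (6.626×10⁻³⁴)(2.998×10⁸)/(304×10⁻⁹) = 6.534×10⁻¹⁹ J.
Energy delivered: (1250 W m⁻²)(13.8×10⁻⁴ m²)(598 s) = 1032 J.
Photons incident: 1032 / 6.534×10⁻¹⁹ = 1.579×10²¹, i.e. 1.579×10²¹/6.022×10²³ = 0.002622 mol.
Fraction absorbed: 1 − 10^(−0.136) = 0.2689.
Photons absorbed: 0.2689 × 0.002622 = 7.051×10⁻⁴ mol.
Φ = 2.81×10⁻⁴ mol / 7.051×10⁻⁴ mol photons = 0.40.

Φ = 0.40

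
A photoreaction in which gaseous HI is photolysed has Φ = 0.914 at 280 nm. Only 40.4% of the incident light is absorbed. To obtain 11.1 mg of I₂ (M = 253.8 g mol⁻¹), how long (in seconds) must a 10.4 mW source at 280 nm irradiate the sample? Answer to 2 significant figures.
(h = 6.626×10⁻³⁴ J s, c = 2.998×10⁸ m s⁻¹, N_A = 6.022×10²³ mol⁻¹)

t ≈ 4900 s

Product: 11.1 mg / 253.8 g mol⁻¹ = 4.374×10⁻⁵ mol.
Photons that must be absorbed: 4.374×10⁻⁵ / 0.914 = 4.786×10⁻⁵ mol.
Incident photons needed: 4.786×10⁻⁵ / 0.404 = 1.185×10⁻⁴ mol.
Photon energy: hc/λ = 7.095×10⁻¹⁹ J; per mole, 4.273×10⁵ J mol⁻¹.
Energy required: 1.185×10⁻⁴ × 4.273×10⁵ = 50.64 J.
Time: 50.64 J / 0.0104 W = 4900 s.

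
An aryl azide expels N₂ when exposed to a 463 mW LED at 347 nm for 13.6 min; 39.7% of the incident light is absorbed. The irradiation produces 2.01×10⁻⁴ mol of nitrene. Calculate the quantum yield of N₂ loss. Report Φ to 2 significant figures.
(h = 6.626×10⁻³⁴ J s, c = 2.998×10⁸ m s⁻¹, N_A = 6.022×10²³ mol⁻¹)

Φ = 0.46

Photon energy at 347 nm: hc/λ = (6.626×10⁻³⁴)(2.998×10⁸)/(347×10⁻⁹) = 5.725×10⁻¹⁹ J.
Energy delivered: (463 mW)(816 s) = 377.8 J.
Photons incident: 377.8 / 5.725×10⁻¹⁹ = 6.599×10²⁰, i.e. 6.599×10²⁰/6.022×10²³ = 0.001096 mol.
Photons absorbed: 0.397 × 0.001096 = 4.351×10⁻⁴ mol.
Φ = 2.01×10⁻⁴ mol / 4.351×10⁻⁴ mol photons = 0.46.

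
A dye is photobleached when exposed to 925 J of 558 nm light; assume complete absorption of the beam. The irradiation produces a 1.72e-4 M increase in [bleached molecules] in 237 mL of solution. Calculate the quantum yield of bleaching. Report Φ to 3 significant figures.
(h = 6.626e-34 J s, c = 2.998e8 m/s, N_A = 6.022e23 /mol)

Product: (1.72e-4 M)(0.237 L) = 4.076e-5 mol.
Photon energy at 558 nm: hc/λ = (6.626e-34)(2.998e8)/(558e-9) = 3.560e-19 J.
Photons incident: 925 / 3.560e-19 = 2.598e21, i.e. 2.598e21/6.022e23 = 0.004314 mol.
Φ = 4.076e-5 mol / 0.004314 mol photons = 0.00945.

Φ = 0.00945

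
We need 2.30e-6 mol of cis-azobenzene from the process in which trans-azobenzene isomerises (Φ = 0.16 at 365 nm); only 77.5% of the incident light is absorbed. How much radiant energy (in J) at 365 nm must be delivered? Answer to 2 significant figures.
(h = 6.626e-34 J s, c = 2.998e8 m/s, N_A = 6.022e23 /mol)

Photons that must be absorbed: 2.30e-6 / 0.16 = 1.438e-5 mol.
Incident photons needed: 1.438e-5 / 0.775 = 1.855e-5 mol.
Photon energy: hc/λ = 5.442e-19 J; per mole, 3.277e5 J mol⁻¹.
Energy required: 1.855e-5 × 3.277e5 = 6.1 J.

6.1 J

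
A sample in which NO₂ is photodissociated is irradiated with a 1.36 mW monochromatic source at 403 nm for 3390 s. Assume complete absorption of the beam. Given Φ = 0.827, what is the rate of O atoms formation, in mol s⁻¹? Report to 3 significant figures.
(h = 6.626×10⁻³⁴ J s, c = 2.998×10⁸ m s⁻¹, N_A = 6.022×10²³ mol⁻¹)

3.79×10⁻⁹ mol s⁻¹

Photon energy at 403 nm: hc/λ = (6.626×10⁻³⁴)(2.998×10⁸)/(403×10⁻⁹) = 4.929×10⁻¹⁹ J.
Energy delivered: (1.36 mW)(3390 s) = 4.610 J.
Photons incident: 4.610 / 4.929×10⁻¹⁹ = 9.353×10¹⁸, i.e. 9.353×10¹⁸/6.022×10²³ = 1.553×10⁻⁵ mol.
Product formed: 0.827 × 1.553×10⁻⁵ = 1.284×10⁻⁵ mol.
Rate: 1.284×10⁻⁵ / 3390 s = 3.79×10⁻⁹ mol s⁻¹.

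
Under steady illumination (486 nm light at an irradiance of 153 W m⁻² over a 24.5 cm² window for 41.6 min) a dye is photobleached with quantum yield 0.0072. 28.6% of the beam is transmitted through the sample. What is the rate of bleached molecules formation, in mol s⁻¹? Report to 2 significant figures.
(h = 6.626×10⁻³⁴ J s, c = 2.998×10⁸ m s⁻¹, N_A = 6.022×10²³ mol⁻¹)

7.8×10⁻⁹ mol s⁻¹

Photon energy at 486 nm: hc/λ = (6.626×10⁻³⁴)(2.998×10⁸)/(486×10⁻⁹) = 4.087×10⁻¹⁹ J.
Energy delivered: (153 W m⁻²)(24.5×10⁻⁴ m²)(2496 s) = 935.6 J.
Photons incident: 935.6 / 4.087×10⁻¹⁹ = 2.289×10²¹, i.e. 2.289×10²¹/6.022×10²³ = 0.003801 mol.
Fraction absorbed: 1 − 28.6/100 = 0.7140.
Photons absorbed: 0.7140 × 0.003801 = 0.002714 mol.
Product formed: 0.0072 × 0.002714 = 1.954×10⁻⁵ mol.
Rate: 1.954×10⁻⁵ / 2496 s = 7.8×10⁻⁹ mol s⁻¹.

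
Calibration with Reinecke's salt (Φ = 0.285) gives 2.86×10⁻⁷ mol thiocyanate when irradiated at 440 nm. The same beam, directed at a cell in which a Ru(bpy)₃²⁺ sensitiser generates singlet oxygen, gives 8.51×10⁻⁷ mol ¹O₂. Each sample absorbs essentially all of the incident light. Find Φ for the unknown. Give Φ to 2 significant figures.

Photons absorbed by the actinometer: 2.86×10⁻⁷ / 0.285 = 1.004×10⁻⁶ mol.
Φ(unknown) = 8.51×10⁻⁷ / 1.004×10⁻⁶ = 0.85.

Φ = 0.85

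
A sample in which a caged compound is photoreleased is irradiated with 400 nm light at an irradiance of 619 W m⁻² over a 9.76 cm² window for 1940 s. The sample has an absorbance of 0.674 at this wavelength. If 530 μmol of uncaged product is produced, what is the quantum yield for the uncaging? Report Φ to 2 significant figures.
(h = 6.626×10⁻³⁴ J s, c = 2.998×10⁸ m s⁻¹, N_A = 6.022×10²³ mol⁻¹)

Φ = 0.17

Product: 530 μmol = 5.30×10⁻⁴ mol.
Photon energy at 400 nm: hc/λ = (6.626×10⁻³⁴)(2.998×10⁸)/(400×10⁻⁹) = 4.966×10⁻¹⁹ J.
Energy delivered: (619 W m⁻²)(9.76×10⁻⁴ m²)(1940 s) = 1172 J.
Photons incident: 1172 / 4.966×10⁻¹⁹ = 2.360×10²¹, i.e. 2.360×10²¹/6.022×10²³ = 0.003919 mol.
Fraction absorbed: 1 − 10^(−0.674) = 0.7882.
Photons absorbed: 0.7882 × 0.003919 = 0.003089 mol.
Φ = 5.30×10⁻⁴ mol / 0.003089 mol photons = 0.17.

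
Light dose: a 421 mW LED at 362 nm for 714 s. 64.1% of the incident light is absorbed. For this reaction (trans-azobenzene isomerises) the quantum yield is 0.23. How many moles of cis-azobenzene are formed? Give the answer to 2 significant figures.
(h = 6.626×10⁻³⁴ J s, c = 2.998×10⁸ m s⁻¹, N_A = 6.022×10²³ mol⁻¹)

Photon energy at 362 nm: hc/λ = (6.626×10⁻³⁴)(2.998×10⁸)/(362×10⁻⁹) = 5.487×10⁻¹⁹ J.
Energy delivered: (421 mW)(714 s) = 300.6 J.
Photons incident: 300.6 / 5.487×10⁻¹⁹ = 5.478×10²⁰, i.e. 5.478×10²⁰/6.022×10²³ = 9.097×10⁻⁴ mol.
Photons absorbed: 0.641 × 9.097×10⁻⁴ = 5.831×10⁻⁴ mol.
Product: Φ × n_abs = 0.23 × 5.831×10⁻⁴ = 1.341×10⁻⁴ mol.

1.3×10⁻⁴ mol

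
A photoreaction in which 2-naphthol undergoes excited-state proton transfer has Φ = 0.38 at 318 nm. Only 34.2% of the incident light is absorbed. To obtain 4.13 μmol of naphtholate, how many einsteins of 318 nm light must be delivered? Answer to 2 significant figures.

Product: 4.13 μmol = 4.13×10⁻⁶ mol.
Photons that must be absorbed: 4.13×10⁻⁶ / 0.38 = 1.087×10⁻⁵ mol.
Incident photons needed: 1.087×10⁻⁵ / 0.342 = 3.178×10⁻⁵ mol.

3.2×10⁻⁵ einstein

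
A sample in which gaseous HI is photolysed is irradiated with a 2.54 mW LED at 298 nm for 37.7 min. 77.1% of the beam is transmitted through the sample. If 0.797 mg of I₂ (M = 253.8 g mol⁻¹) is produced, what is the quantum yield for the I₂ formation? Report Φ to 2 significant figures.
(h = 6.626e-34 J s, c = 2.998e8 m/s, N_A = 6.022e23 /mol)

Product: 0.797 mg / 253.8 g mol⁻¹ = 3.140e-6 mol.
Photon energy at 298 nm: hc/λ = (6.626e-34)(2.998e8)/(298e-9) = 6.666e-19 J.
Energy delivered: (2.54 mW)(2262 s) = 5.745 J.
Photons incident: 5.745 / 6.666e-19 = 8.618e18, i.e. 8.618e18/6.022e23 = 1.431e-5 mol.
Fraction absorbed: 1 − 77.1/100 = 0.2290.
Photons absorbed: 0.2290 × 1.431e-5 = 3.277e-6 mol.
Φ = 3.140e-6 mol / 3.277e-6 mol photons = 0.96.

Φ = 0.96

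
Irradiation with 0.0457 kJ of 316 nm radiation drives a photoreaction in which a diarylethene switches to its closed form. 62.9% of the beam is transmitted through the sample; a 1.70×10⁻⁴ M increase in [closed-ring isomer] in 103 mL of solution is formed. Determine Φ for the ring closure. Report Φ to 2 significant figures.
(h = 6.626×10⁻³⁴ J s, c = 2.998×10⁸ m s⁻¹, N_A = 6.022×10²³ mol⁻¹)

Product: (1.70×10⁻⁴ M)(0.103 L) = 1.751×10⁻⁵ mol.
Photon energy at 316 nm: hc/λ = (6.626×10⁻³⁴)(2.998×10⁸)/(316×10⁻⁹) = 6.286×10⁻¹⁹ J.
Incident energy: 0.0457 kJ = 45.7 J.
Photons incident: 45.7 / 6.286×10⁻¹⁹ = 7.270×10¹⁹, i.e. 7.270×10¹⁹/6.022×10²³ = 1.207×10⁻⁴ mol.
Fraction absorbed: 1 − 62.9/100 = 0.3710.
Photons absorbed: 0.3710 × 1.207×10⁻⁴ = 4.478×10⁻⁵ mol.
Φ = 1.751×10⁻⁵ mol / 4.478×10⁻⁵ mol photons = 0.39.

Φ = 0.39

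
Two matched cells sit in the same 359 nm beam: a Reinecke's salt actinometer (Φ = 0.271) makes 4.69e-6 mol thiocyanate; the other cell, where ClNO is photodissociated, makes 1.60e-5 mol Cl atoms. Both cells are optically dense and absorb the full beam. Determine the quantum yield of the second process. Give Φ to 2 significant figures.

Photons absorbed by the actinometer: 4.69e-6 / 0.271 = 1.731e-5 mol.
Φ(unknown) = 1.60e-5 / 1.731e-5 = 0.92.

Φ = 0.92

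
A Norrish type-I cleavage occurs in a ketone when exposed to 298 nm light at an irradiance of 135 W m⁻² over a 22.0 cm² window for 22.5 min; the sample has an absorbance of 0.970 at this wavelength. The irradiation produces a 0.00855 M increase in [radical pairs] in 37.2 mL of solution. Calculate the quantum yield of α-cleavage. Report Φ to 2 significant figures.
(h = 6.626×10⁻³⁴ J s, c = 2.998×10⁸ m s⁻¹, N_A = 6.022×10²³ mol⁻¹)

Φ = 0.36

Product: (0.00855 M)(0.0372 L) = 3.181×10⁻⁴ mol.
Photon energy at 298 nm: hc/λ = (6.626×10⁻³⁴)(2.998×10⁸)/(298×10⁻⁹) = 6.666×10⁻¹⁹ J.
Energy delivered: (135 W m⁻²)(22.0×10⁻⁴ m²)(1350 s) = 401.0 J.
Photons incident: 401.0 / 6.666×10⁻¹⁹ = 6.016×10²⁰, i.e. 6.016×10²⁰/6.022×10²³ = 9.990×10⁻⁴ mol.
Fraction absorbed: 1 − 10^(−0.970) = 0.8928.
Photons absorbed: 0.8928 × 9.990×10⁻⁴ = 8.919×10⁻⁴ mol.
Φ = 3.181×10⁻⁴ mol / 8.919×10⁻⁴ mol photons = 0.36.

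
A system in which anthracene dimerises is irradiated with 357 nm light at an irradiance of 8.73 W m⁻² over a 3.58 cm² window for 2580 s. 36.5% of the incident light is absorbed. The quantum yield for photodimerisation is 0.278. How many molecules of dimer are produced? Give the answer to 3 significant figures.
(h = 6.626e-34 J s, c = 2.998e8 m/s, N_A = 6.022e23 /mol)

1.47e18 molecules

Photon energy at 357 nm: hc/λ = (6.626e-34)(2.998e8)/(357e-9) = 5.564e-19 J.
Energy delivered: (8.73 W m⁻²)(3.58e-4 m²)(2580 s) = 8.063 J.
Photons incident: 8.063 / 5.564e-19 = 1.449e19, i.e. 1.449e19/6.022e23 = 2.406e-5 mol.
Photons absorbed: 0.365 × 2.406e-5 = 8.782e-6 mol.
Product: Φ × n_abs = 0.278 × 8.782e-6 = 2.441e-6 mol.
As a count: 2.441e-6 × 6.022e23 = 1.47e18.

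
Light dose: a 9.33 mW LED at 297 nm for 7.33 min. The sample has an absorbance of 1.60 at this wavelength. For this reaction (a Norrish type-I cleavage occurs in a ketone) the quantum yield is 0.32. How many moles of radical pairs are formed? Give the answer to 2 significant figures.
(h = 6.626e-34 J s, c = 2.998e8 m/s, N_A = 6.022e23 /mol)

Photon energy at 297 nm: hc/λ = (6.626e-34)(2.998e8)/(297e-9) = 6.688e-19 J.
Energy delivered: (9.33 mW)(439.8 s) = 4.103 J.
Photons incident: 4.103 / 6.688e-19 = 6.135e18, i.e. 6.135e18/6.022e23 = 1.019e-5 mol.
Fraction absorbed: 1 − 10^(−1.60) = 0.9749.
Photons absorbed: 0.9749 × 1.019e-5 = 9.934e-6 mol.
Product: Φ × n_abs = 0.32 × 9.934e-6 = 3.179e-6 mol.

3.2e-6 mol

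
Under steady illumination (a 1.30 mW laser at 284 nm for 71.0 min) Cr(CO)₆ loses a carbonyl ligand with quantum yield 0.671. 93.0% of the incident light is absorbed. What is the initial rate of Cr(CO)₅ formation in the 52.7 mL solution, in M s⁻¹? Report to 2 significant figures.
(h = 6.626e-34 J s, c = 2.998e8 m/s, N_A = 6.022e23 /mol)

Photon energy at 284 nm: hc/λ = (6.626e-34)(2.998e8)/(284e-9) = 6.995e-19 J.
Energy delivered: (1.30 mW)(4260 s) = 5.538 J.
Photons incident: 5.538 / 6.995e-19 = 7.917e18, i.e. 7.917e18/6.022e23 = 1.315e-5 mol.
Photons absorbed: 0.930 × 1.315e-5 = 1.223e-5 mol.
Product formed: 0.671 × 1.223e-5 = 8.206e-6 mol.
Rate: 8.206e-6 mol / (4260 s × 0.0527 L) = 3.7e-8 M s⁻¹.

3.7e-8 M s⁻¹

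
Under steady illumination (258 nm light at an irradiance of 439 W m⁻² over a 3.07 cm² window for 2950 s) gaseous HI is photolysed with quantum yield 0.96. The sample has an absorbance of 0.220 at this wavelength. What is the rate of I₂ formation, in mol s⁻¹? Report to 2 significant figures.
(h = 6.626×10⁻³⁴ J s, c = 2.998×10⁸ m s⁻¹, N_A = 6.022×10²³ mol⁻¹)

Photon energy at 258 nm: hc/λ = (6.626×10⁻³⁴)(2.998×10⁸)/(258×10⁻⁹) = 7.700×10⁻¹⁹ J.
Energy delivered: (439 W m⁻²)(3.07×10⁻⁴ m²)(2950 s) = 397.6 J.
Photons incident: 397.6 / 7.700×10⁻¹⁹ = 5.164×10²⁰, i.e. 5.164×10²⁰/6.022×10²³ = 8.575×10⁻⁴ mol.
Fraction absorbed: 1 − 10^(−0.220) = 0.3974.
Photons absorbed: 0.3974 × 8.575×10⁻⁴ = 3.408×10⁻⁴ mol.
Product formed: 0.96 × 3.408×10⁻⁴ = 3.272×10⁻⁴ mol.
Rate: 3.272×10⁻⁴ / 2950 s = 1.1×10⁻⁷ mol s⁻¹.

1.1×10⁻⁷ mol s⁻¹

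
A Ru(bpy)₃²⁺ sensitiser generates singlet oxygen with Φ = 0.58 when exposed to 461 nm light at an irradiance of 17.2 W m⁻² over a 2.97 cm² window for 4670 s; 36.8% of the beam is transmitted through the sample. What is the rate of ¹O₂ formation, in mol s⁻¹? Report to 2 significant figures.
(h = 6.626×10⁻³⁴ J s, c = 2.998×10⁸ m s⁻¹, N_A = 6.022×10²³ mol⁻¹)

Photon energy at 461 nm: hc/λ = (6.626×10⁻³⁴)(2.998×10⁸)/(461×10⁻⁹) = 4.309×10⁻¹⁹ J.
Energy delivered: (17.2 W m⁻²)(2.97×10⁻⁴ m²)(4670 s) = 23.86 J.
Photons incident: 23.86 / 4.309×10⁻¹⁹ = 5.537×10¹⁹, i.e. 5.537×10¹⁹/6.022×10²³ = 9.195×10⁻⁵ mol.
Fraction absorbed: 1 − 36.8/100 = 0.6320.
Photons absorbed: 0.6320 × 9.195×10⁻⁵ = 5.811×10⁻⁵ mol.
Product formed: 0.58 × 5.811×10⁻⁵ = 3.370×10⁻⁵ mol.
Rate: 3.370×10⁻⁵ / 4670 s = 7.2×10⁻⁹ mol s⁻¹.

7.2×10⁻⁹ mol s⁻¹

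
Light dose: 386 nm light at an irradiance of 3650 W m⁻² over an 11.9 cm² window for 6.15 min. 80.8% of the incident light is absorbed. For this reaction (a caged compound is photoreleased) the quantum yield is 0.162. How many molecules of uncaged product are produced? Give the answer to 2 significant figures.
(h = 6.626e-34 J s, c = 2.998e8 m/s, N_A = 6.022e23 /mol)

Photon energy at 386 nm: hc/λ = (6.626e-34)(2.998e8)/(386e-9) = 5.146e-19 J.
Energy delivered: (3650 W m⁻²)(11.9e-4 m²)(369 s) = 1603 J.
Photons incident: 1603 / 5.146e-19 = 3.115e21, i.e. 3.115e21/6.022e23 = 0.005173 mol.
Photons absorbed: 0.808 × 0.005173 = 0.004180 mol.
Product: Φ × n_abs = 0.162 × 0.004180 = 6.772e-4 mol.
As a count: 6.772e-4 × 6.022e23 = 4.1e20.

4.1e20 molecules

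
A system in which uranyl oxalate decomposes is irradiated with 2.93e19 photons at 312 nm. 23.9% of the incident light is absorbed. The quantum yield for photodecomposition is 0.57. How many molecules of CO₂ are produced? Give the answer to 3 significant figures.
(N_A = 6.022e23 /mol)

3.99e18 molecules

Moles of photons: 2.93e19 / 6.022e23 = 4.865e-5 mol.
Photons absorbed: 0.239 × 4.865e-5 = 1.163e-5 mol.
Product: Φ × n_abs = 0.57 × 1.163e-5 = 6.629e-6 mol.
As a count: 6.629e-6 × 6.022e23 = 3.99e18.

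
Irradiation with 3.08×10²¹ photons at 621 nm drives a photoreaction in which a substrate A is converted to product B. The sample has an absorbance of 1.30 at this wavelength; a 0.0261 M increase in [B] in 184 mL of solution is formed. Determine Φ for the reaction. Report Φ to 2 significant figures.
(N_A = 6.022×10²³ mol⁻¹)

Φ = 0.99

Product: (0.0261 M)(0.184 L) = 0.004802 mol.
Moles of photons: 3.08×10²¹ / 6.022×10²³ = 0.005115 mol.
Fraction absorbed: 1 − 10^(−1.30) = 0.9499.
Photons absorbed: 0.9499 × 0.005115 = 0.004859 mol.
Φ = 0.004802 mol / 0.004859 mol photons = 0.99.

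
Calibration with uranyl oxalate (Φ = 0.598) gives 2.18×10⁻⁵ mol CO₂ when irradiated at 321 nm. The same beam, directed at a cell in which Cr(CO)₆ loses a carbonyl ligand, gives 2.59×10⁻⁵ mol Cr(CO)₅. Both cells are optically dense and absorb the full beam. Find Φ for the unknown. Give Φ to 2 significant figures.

Photons absorbed by the actinometer: 2.18×10⁻⁵ / 0.598 = 3.645×10⁻⁵ mol.
Φ(unknown) = 2.59×10⁻⁵ / 3.645×10⁻⁵ = 0.71.

Φ = 0.71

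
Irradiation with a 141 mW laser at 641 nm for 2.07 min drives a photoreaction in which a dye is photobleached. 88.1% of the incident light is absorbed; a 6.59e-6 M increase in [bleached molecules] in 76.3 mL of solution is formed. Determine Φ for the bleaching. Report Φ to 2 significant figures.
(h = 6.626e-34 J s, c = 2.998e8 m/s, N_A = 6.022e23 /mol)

Product: (6.59e-6 M)(0.0763 L) = 5.028e-7 mol.
Photon energy at 641 nm: hc/λ = (6.626e-34)(2.998e8)/(641e-9) = 3.099e-19 J.
Energy delivered: (141 mW)(124.2 s) = 17.51 J.
Photons incident: 17.51 / 3.099e-19 = 5.650e19, i.e. 5.650e19/6.022e23 = 9.382e-5 mol.
Photons absorbed: 0.881 × 9.382e-5 = 8.266e-5 mol.
Φ = 5.028e-7 mol / 8.266e-5 mol photons = 0.0061.

Φ = 0.0061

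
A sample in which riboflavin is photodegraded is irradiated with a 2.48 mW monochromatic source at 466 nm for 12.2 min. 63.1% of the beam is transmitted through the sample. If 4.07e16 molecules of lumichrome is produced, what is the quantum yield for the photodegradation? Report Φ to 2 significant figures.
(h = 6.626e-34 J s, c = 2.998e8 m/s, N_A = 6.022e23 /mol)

Product: 4.07e16 / 6.022e23 = 6.759e-8 mol.
Photon energy at 466 nm: hc/λ = (6.626e-34)(2.998e8)/(466e-9) = 4.263e-19 J.
Energy delivered: (2.48 mW)(732 s) = 1.815 J.
Photons incident: 1.815 / 4.263e-19 = 4.258e18, i.e. 4.258e18/6.022e23 = 7.071e-6 mol.
Fraction absorbed: 1 − 63.1/100 = 0.3690.
Photons absorbed: 0.3690 × 7.071e-6 = 2.609e-6 mol.
Φ = 6.759e-8 mol / 2.609e-6 mol photons = 0.026.

Φ = 0.026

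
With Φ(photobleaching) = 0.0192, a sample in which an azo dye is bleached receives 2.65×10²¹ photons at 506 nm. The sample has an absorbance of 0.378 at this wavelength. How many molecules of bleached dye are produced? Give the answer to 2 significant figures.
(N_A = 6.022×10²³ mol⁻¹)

Moles of photons: 2.65×10²¹ / 6.022×10²³ = 0.004401 mol.
Fraction absorbed: 1 − 10^(−0.378) = 0.5812.
Photons absorbed: 0.5812 × 0.004401 = 0.002558 mol.
Product: Φ × n_abs = 0.0192 × 0.002558 = 4.911×10⁻⁵ mol.
As a count: 4.911×10⁻⁵ × 6.022×10²³ = 3.0×10¹⁹.

3.0×10¹⁹ molecules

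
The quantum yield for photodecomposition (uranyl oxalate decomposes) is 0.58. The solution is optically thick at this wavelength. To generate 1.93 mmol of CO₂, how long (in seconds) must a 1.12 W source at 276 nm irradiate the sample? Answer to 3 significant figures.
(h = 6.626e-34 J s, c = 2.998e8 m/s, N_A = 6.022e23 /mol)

t ≈ 1290 s

Product: 1.93 mmol = 0.00193 mol.
Photons that must be absorbed: 0.00193 / 0.58 = 0.003328 mol.
Photon energy: hc/λ = 7.197e-19 J; per mole, 4.334e5 J mol⁻¹.
Energy required: 0.003328 × 4.334e5 = 1442 J.
Time: 1442 J / 1.12 W = 1290 s.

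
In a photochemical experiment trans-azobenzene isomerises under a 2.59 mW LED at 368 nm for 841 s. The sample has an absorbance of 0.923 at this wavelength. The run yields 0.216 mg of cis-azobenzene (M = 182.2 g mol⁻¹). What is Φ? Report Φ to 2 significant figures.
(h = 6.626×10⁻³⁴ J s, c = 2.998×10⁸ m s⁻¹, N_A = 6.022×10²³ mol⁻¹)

Φ = 0.20

Product: 0.216 mg / 182.2 g mol⁻¹ = 1.186×10⁻⁶ mol.
Photon energy at 368 nm: hc/λ = (6.626×10⁻³⁴)(2.998×10⁸)/(368×10⁻⁹) = 5.398×10⁻¹⁹ J.
Energy delivered: (2.59 mW)(841 s) = 2.178 J.
Photons incident: 2.178 / 5.398×10⁻¹⁹ = 4.035×10¹⁸, i.e. 4.035×10¹⁸/6.022×10²³ = 6.700×10⁻⁶ mol.
Fraction absorbed: 1 − 10^(−0.923) = 0.8806.
Photons absorbed: 0.8806 × 6.700×10⁻⁶ = 5.900×10⁻⁶ mol.
Φ = 1.186×10⁻⁶ mol / 5.900×10⁻⁶ mol photons = 0.20.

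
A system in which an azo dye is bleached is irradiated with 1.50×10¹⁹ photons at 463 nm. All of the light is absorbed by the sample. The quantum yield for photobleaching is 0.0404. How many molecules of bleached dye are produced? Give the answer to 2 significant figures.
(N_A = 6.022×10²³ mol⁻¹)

6.1×10¹⁷ molecules

Moles of photons: 1.50×10¹⁹ / 6.022×10²³ = 2.491×10⁻⁵ mol.
Product: Φ × n_abs = 0.0404 × 2.491×10⁻⁵ = 1.006×10⁻⁶ mol.
As a count: 1.006×10⁻⁶ × 6.022×10²³ = 6.1×10¹⁷.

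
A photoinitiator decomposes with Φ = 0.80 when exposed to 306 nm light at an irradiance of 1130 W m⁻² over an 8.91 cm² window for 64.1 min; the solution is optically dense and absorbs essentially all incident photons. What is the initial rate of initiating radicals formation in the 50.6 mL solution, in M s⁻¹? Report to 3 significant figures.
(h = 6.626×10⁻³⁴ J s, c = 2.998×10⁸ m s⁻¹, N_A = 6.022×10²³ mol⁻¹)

4.07×10⁻⁵ M s⁻¹

Photon energy at 306 nm: hc/λ = (6.626×10⁻³⁴)(2.998×10⁸)/(306×10⁻⁹) = 6.492×10⁻¹⁹ J.
Energy delivered: (1130 W m⁻²)(8.91×10⁻⁴ m²)(3846 s) = 3872 J.
Photons incident: 3872 / 6.492×10⁻¹⁹ = 5.964×10²¹, i.e. 5.964×10²¹/6.022×10²³ = 0.009904 mol.
Product formed: 0.80 × 0.009904 = 0.007923 mol.
Rate: 0.007923 mol / (3846 s × 0.0506 L) = 4.07×10⁻⁵ M s⁻¹.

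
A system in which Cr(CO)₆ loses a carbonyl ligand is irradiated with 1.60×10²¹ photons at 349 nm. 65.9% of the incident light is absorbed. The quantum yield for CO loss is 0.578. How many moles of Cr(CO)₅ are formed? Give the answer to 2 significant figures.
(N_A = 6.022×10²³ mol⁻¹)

Moles of photons: 1.60×10²¹ / 6.022×10²³ = 0.002657 mol.
Photons absorbed: 0.659 × 0.002657 = 0.001751 mol.
Product: Φ × n_abs = 0.578 × 0.001751 = 0.001012 mol.

0.0010 mol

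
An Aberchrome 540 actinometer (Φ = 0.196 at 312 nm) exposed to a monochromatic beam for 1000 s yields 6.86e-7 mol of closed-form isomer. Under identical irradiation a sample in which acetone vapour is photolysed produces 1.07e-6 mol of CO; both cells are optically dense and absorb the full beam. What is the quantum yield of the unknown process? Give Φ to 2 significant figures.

Photons absorbed by the actinometer: 6.86e-7 / 0.196 = 3.500e-6 mol.
Φ(unknown) = 1.07e-6 / 3.500e-6 = 0.31.

Φ = 0.31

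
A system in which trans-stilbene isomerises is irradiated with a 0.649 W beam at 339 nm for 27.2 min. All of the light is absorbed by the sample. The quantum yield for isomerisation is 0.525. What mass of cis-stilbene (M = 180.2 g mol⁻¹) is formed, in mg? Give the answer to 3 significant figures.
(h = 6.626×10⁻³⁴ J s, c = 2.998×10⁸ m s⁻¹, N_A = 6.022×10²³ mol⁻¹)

284 mg

Photon energy at 339 nm: hc/λ = (6.626×10⁻³⁴)(2.998×10⁸)/(339×10⁻⁹) = 5.860×10⁻¹⁹ J.
Energy delivered: (0.649 W)(1632 s) = 1059 J.
Photons incident: 1059 / 5.860×10⁻¹⁹ = 1.807×10²¹, i.e. 1.807×10²¹/6.022×10²³ = 0.003001 mol.
Product: Φ × n_abs = 0.525 × 0.003001 = 0.001576 mol.
Mass: 0.001576 × 180.2 = 0.2840 g = 284 mg.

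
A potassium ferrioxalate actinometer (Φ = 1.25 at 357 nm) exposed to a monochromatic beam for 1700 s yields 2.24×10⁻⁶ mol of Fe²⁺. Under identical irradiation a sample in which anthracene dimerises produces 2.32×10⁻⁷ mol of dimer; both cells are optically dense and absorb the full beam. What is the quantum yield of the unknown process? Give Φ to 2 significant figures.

Φ = 0.13

Photons absorbed by the actinometer: 2.24×10⁻⁶ / 1.25 = 1.792×10⁻⁶ mol.
Φ(unknown) = 2.32×10⁻⁷ / 1.792×10⁻⁶ = 0.13.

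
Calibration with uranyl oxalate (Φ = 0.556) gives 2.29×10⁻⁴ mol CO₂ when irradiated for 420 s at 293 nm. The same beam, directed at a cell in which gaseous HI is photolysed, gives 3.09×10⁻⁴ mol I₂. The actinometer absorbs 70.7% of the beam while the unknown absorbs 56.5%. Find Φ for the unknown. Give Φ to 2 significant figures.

Φ = 0.94

Photons absorbed by the actinometer: 2.29×10⁻⁴ / 0.556 = 4.119×10⁻⁴ mol.
Incident flux: 4.119×10⁻⁴ / 0.707 = 5.826×10⁻⁴ einstein.
Absorbed by unknown: 0.565 × 5.826×10⁻⁴ = 3.292×10⁻⁴ mol.
Φ(unknown) = 3.09×10⁻⁴ / 3.292×10⁻⁴ = 0.94.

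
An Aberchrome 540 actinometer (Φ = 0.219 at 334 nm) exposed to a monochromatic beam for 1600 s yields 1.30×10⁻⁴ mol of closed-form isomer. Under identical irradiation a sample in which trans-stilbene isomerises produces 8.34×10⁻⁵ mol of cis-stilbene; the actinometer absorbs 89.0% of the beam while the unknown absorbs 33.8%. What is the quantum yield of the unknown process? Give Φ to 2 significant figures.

Φ = 0.37

Photons absorbed by the actinometer: 1.30×10⁻⁴ / 0.219 = 5.936×10⁻⁴ mol.
Incident flux: 5.936×10⁻⁴ / 0.890 = 6.670×10⁻⁴ einstein.
Absorbed by unknown: 0.338 × 6.670×10⁻⁴ = 2.254×10⁻⁴ mol.
Φ(unknown) = 8.34×10⁻⁵ / 2.254×10⁻⁴ = 0.37.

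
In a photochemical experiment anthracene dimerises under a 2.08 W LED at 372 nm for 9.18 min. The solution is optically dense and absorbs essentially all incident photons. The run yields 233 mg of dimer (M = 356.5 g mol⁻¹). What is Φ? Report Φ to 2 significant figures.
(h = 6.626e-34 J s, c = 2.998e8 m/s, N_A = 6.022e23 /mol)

Φ = 0.18

Product: 233 mg / 356.5 g mol⁻¹ = 6.536e-4 mol.
Photon energy at 372 nm: hc/λ = (6.626e-34)(2.998e8)/(372e-9) = 5.340e-19 J.
Energy delivered: (2.08 W)(550.8 s) = 1146 J.
Photons incident: 1146 / 5.340e-19 = 2.146e21, i.e. 2.146e21/6.022e23 = 0.003564 mol.
Φ = 6.536e-4 mol / 0.003564 mol photons = 0.18.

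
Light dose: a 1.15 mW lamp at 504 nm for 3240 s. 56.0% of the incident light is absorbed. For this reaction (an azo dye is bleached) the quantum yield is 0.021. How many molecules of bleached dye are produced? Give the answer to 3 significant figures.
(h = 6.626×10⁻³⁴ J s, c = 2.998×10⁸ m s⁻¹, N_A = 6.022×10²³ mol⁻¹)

1.11×10¹⁷ molecules

Photon energy at 504 nm: hc/λ = (6.626×10⁻³⁴)(2.998×10⁸)/(504×10⁻⁹) = 3.941×10⁻¹⁹ J.
Energy delivered: (1.15 mW)(3240 s) = 3.726 J.
Photons incident: 3.726 / 3.941×10⁻¹⁹ = 9.454×10¹⁸, i.e. 9.454×10¹⁸/6.022×10²³ = 1.570×10⁻⁵ mol.
Photons absorbed: 0.560 × 1.570×10⁻⁵ = 8.792×10⁻⁶ mol.
Product: Φ × n_abs = 0.021 × 8.792×10⁻⁶ = 1.846×10⁻⁷ mol.
As a count: 1.846×10⁻⁷ × 6.022×10²³ = 1.11×10¹⁷.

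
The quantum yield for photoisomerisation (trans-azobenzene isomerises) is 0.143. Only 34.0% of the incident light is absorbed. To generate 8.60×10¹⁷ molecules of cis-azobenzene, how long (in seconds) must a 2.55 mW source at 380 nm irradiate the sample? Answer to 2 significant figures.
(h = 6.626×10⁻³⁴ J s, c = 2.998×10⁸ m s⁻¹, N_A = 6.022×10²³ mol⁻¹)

Product: 8.60×10¹⁷ / 6.022×10²³ = 1.428×10⁻⁶ mol.
Photons that must be absorbed: 1.428×10⁻⁶ / 0.143 = 9.986×10⁻⁶ mol.
Incident photons needed: 9.986×10⁻⁶ / 0.340 = 2.937×10⁻⁵ mol.
Photon energy: hc/λ = 5.228×10⁻¹⁹ J; per mole, 3.148×10⁵ J mol⁻¹.
Energy required: 2.937×10⁻⁵ × 3.148×10⁵ = 9.246 J.
Time: 9.246 J / 0.00255 W = 3600 s.

t ≈ 3600 s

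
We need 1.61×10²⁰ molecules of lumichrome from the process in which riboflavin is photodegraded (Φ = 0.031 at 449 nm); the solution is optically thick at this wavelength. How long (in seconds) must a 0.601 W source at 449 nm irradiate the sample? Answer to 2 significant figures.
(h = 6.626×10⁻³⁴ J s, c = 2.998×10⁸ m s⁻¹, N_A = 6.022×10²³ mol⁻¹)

t ≈ 3800 s

Product: 1.61×10²⁰ / 6.022×10²³ = 2.674×10⁻⁴ mol.
Photons that must be absorbed: 2.674×10⁻⁴ / 0.031 = 0.008626 mol.
Photon energy: hc/λ = 4.424×10⁻¹⁹ J; per mole, 2.664×10⁵ J mol⁻¹.
Energy required: 0.008626 × 2.664×10⁵ = 2298 J.
Time: 2298 J / 0.601 W = 3800 s.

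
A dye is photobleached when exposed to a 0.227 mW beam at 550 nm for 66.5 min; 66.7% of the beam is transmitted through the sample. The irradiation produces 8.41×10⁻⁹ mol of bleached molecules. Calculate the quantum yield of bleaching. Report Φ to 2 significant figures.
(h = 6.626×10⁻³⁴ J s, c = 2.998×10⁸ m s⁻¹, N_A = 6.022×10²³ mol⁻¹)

Photon energy at 550 nm: hc/λ = (6.626×10⁻³⁴)(2.998×10⁸)/(550×10⁻⁹) = 3.612×10⁻¹⁹ J.
Energy delivered: (0.227 mW)(3990 s) = 0.9057 J.
Photons incident: 0.9057 / 3.612×10⁻¹⁹ = 2.507×10¹⁸, i.e. 2.507×10¹⁸/6.022×10²³ = 4.163×10⁻⁶ mol.
Fraction absorbed: 1 − 66.7/100 = 0.3330.
Photons absorbed: 0.3330 × 4.163×10⁻⁶ = 1.386×10⁻⁶ mol.
Φ = 8.41×10⁻⁹ mol / 1.386×10⁻⁶ mol photons = 0.0061.

Φ = 0.0061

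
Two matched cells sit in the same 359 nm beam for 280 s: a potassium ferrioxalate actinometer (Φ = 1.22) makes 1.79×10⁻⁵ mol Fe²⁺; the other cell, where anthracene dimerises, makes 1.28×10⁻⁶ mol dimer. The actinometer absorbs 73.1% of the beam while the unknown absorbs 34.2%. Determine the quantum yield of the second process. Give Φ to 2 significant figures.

Photons absorbed by the actinometer: 1.79×10⁻⁵ / 1.22 = 1.467×10⁻⁵ mol.
Incident flux: 1.467×10⁻⁵ / 0.731 = 2.007×10⁻⁵ einstein.
Absorbed by unknown: 0.342 × 2.007×10⁻⁵ = 6.864×10⁻⁶ mol.
Φ(unknown) = 1.28×10⁻⁶ / 6.864×10⁻⁶ = 0.19.

Φ = 0.19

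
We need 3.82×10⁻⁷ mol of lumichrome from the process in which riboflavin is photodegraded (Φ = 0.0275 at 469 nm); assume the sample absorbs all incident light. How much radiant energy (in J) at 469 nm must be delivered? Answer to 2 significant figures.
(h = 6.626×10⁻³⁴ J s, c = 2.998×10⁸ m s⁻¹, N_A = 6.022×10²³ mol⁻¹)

3.5 J

Photons that must be absorbed: 3.82×10⁻⁷ / 0.0275 = 1.389×10⁻⁵ mol.
Photon energy: hc/λ = 4.236×10⁻¹⁹ J; per mole, 2.551×10⁵ J mol⁻¹.
Energy required: 1.389×10⁻⁵ × 2.551×10⁵ = 3.5 J.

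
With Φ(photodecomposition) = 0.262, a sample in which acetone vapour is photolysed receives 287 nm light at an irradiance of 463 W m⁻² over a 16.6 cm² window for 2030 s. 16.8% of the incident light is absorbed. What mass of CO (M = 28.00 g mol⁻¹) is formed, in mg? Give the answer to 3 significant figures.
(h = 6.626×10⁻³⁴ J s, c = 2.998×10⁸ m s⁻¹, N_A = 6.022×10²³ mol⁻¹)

4.61 mg

Photon energy at 287 nm: hc/λ = (6.626×10⁻³⁴)(2.998×10⁸)/(287×10⁻⁹) = 6.922×10⁻¹⁹ J.
Energy delivered: (463 W m⁻²)(16.6×10⁻⁴ m²)(2030 s) = 1560 J.
Photons incident: 1560 / 6.922×10⁻¹⁹ = 2.254×10²¹, i.e. 2.254×10²¹/6.022×10²³ = 0.003743 mol.
Photons absorbed: 0.168 × 0.003743 = 6.288×10⁻⁴ mol.
Product: Φ × n_abs = 0.262 × 6.288×10⁻⁴ = 1.647×10⁻⁴ mol.
Mass: 1.647×10⁻⁴ × 28.00 = 0.004612 g = 4.61 mg.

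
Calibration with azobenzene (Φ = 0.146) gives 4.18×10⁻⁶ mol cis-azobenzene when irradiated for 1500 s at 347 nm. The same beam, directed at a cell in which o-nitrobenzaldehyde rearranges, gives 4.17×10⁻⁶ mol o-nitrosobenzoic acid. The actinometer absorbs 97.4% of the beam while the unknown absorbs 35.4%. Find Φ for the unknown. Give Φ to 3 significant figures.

Φ = 0.401

Photons absorbed by the actinometer: 4.18×10⁻⁶ / 0.146 = 2.863×10⁻⁵ mol.
Incident flux: 2.863×10⁻⁵ / 0.974 = 2.939×10⁻⁵ einstein.
Absorbed by unknown: 0.354 × 2.939×10⁻⁵ = 1.040×10⁻⁵ mol.
Φ(unknown) = 4.17×10⁻⁶ / 1.040×10⁻⁵ = 0.401.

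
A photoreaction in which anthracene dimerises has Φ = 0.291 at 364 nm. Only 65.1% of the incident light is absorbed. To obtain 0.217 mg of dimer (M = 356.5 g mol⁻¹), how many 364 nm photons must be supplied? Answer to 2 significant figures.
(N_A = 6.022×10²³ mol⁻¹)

1.9×10¹⁸ photons

Product: 0.217 mg / 356.5 g mol⁻¹ = 6.087×10⁻⁷ mol.
Photons that must be absorbed: 6.087×10⁻⁷ / 0.291 = 2.092×10⁻⁶ mol.
Incident photons needed: 2.092×10⁻⁶ / 0.651 = 3.214×10⁻⁶ mol.
Photon count: 3.214×10⁻⁶ × 6.022×10²³ = 1.9×10¹⁸.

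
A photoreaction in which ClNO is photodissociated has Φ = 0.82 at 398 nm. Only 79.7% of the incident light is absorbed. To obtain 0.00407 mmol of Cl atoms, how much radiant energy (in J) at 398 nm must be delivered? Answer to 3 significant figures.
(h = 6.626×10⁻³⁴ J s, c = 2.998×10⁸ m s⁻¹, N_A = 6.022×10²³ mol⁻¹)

Product: 0.00407 mmol = 4.07×10⁻⁶ mol.
Photons that must be absorbed: 4.07×10⁻⁶ / 0.82 = 4.963×10⁻⁶ mol.
Incident photons needed: 4.963×10⁻⁶ / 0.797 = 6.227×10⁻⁶ mol.
Photon energy: hc/λ = 4.991×10⁻¹⁹ J; per mole, 3.006×10⁵ J mol⁻¹.
Energy required: 6.227×10⁻⁶ × 3.006×10⁵ = 1.87 J.

1.87 J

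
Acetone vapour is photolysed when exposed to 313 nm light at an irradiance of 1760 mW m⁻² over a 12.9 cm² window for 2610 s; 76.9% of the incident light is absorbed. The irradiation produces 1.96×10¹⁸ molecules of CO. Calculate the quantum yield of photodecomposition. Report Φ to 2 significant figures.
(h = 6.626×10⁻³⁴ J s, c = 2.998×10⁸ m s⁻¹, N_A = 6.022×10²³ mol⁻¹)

Φ = 0.27

Product: 1.96×10¹⁸ / 6.022×10²³ = 3.255×10⁻⁶ mol.
Photon energy at 313 nm: hc/λ = (6.626×10⁻³⁴)(2.998×10⁸)/(313×10⁻⁹) = 6.347×10⁻¹⁹ J.
Energy delivered: (1760 mW m⁻²)(12.9×10⁻⁴ m²)(2610 s) = 5.926 J.
Photons incident: 5.926 / 6.347×10⁻¹⁹ = 9.337×10¹⁸, i.e. 9.337×10¹⁸/6.022×10²³ = 1.550×10⁻⁵ mol.
Photons absorbed: 0.769 × 1.550×10⁻⁵ = 1.192×10⁻⁵ mol.
Φ = 3.255×10⁻⁶ mol / 1.192×10⁻⁵ mol photons = 0.27.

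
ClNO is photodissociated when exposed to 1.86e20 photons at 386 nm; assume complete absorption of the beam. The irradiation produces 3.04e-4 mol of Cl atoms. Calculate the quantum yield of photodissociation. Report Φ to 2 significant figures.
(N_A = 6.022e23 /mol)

Φ = 0.98

Moles of photons: 1.86e20 / 6.022e23 = 3.089e-4 mol.
Φ = 3.04e-4 mol / 3.089e-4 mol photons = 0.98.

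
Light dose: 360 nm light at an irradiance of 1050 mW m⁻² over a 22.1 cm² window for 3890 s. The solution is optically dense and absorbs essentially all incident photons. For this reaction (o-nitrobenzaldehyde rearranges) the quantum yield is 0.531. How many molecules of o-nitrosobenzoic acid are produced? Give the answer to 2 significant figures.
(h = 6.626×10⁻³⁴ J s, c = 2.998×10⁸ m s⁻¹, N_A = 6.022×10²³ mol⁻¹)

Photon energy at 360 nm: hc/λ = (6.626×10⁻³⁴)(2.998×10⁸)/(360×10⁻⁹) = 5.518×10⁻¹⁹ J.
Energy delivered: (1050 mW m⁻²)(22.1×10⁻⁴ m²)(3890 s) = 9.027 J.
Photons incident: 9.027 / 5.518×10⁻¹⁹ = 1.636×10¹⁹, i.e. 1.636×10¹⁹/6.022×10²³ = 2.717×10⁻⁵ mol.
Product: Φ × n_abs = 0.531 × 2.717×10⁻⁵ = 1.443×10⁻⁵ mol.
As a count: 1.443×10⁻⁵ × 6.022×10²³ = 8.7×10¹⁸.

8.7×10¹⁸ molecules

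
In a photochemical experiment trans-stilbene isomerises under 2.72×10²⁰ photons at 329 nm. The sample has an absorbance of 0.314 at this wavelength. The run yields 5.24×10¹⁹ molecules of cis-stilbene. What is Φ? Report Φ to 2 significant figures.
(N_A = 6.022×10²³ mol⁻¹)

Product: 5.24×10¹⁹ / 6.022×10²³ = 8.701×10⁻⁵ mol.
Moles of photons: 2.72×10²⁰ / 6.022×10²³ = 4.517×10⁻⁴ mol.
Fraction absorbed: 1 − 10^(−0.314) = 0.5147.
Photons absorbed: 0.5147 × 4.517×10⁻⁴ = 2.325×10⁻⁴ mol.
Φ = 8.701×10⁻⁵ mol / 2.325×10⁻⁴ mol photons = 0.37.

Φ = 0.37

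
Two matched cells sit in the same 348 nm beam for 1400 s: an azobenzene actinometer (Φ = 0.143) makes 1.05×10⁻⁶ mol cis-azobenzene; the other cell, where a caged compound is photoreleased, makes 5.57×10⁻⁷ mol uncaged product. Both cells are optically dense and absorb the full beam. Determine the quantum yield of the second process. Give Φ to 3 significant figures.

Φ = 0.0759

Photons absorbed by the actinometer: 1.05×10⁻⁶ / 0.143 = 7.343×10⁻⁶ mol.
Φ(unknown) = 5.57×10⁻⁷ / 7.343×10⁻⁶ = 0.0759.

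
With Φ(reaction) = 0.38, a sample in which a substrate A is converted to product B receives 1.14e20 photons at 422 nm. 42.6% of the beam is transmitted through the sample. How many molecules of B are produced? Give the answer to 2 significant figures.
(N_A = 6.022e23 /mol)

2.5e19 molecules

Moles of photons: 1.14e20 / 6.022e23 = 1.893e-4 mol.
Fraction absorbed: 1 − 42.6/100 = 0.5740.
Photons absorbed: 0.5740 × 1.893e-4 = 1.087e-4 mol.
Product: Φ × n_abs = 0.38 × 1.087e-4 = 4.131e-5 mol.
As a count: 4.131e-5 × 6.022e23 = 2.5e19.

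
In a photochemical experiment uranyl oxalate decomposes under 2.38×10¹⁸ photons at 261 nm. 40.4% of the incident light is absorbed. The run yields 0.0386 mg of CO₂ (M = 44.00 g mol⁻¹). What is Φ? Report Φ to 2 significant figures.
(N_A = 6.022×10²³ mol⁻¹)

Product: 0.0386 mg / 44.00 g mol⁻¹ = 8.773×10⁻⁷ mol.
Moles of photons: 2.38×10¹⁸ / 6.022×10²³ = 3.952×10⁻⁶ mol.
Photons absorbed: 0.404 × 3.952×10⁻⁶ = 1.597×10⁻⁶ mol.
Φ = 8.773×10⁻⁷ mol / 1.597×10⁻⁶ mol photons = 0.55.

Φ = 0.55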